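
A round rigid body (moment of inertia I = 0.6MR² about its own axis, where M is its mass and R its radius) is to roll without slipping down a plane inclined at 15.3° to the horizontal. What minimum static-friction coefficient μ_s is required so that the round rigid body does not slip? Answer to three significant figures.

μ_min ≈ 0.103

Here I = 0.6MR², so the shape factor k = I/(MR²) = 0.6.
Translational: Mg sinθ − f = Ma. Rotational about the CM: fR = Iα = kMRa, so f = kMa.
These give a = g sinθ/(1+k) and the required friction f = kMg sinθ/(1+k).
With N = Mg cosθ, the no-slip condition f ≤ μN gives μ_min = f/N = k tanθ/(1+k).
μ_min = 0.6 × tan15.3° / 1.6 ≈ 0.103.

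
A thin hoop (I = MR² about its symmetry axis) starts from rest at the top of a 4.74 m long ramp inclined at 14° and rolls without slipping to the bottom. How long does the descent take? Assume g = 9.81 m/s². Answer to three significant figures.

The moment of inertia is MR², giving k ≡ I/(MR²) = 1.
Translational: Mg sinθ − f = Ma. Rotational about the CM: fR = Iα = kMRa, so f = kMa.
Hence a = g sinθ/(1+k) = 9.81×sin14°/2 = 1.187 m/s².
With constant a from rest, t = √(2L/a) = √(2·4.74/1.187) ≈ 2.83 s.

t ≈ 2.83 s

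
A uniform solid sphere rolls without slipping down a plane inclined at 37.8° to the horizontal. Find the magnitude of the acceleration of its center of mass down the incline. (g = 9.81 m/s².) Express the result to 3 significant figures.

The moment of inertia is (2/5)MR², giving k ≡ I/(MR²) = 0.4.
Along the incline Mg sinθ − f = Ma, and torque about the center fR = Iα = kMR²(a/R) gives f = kMa.
Eliminating f: Mg sinθ = (1+k)Ma, so a = g sinθ/(1+k) = 9.81 × sin37.8° / 1.4 ≈ 4.29 m/s².

a ≈ 4.29 m/s²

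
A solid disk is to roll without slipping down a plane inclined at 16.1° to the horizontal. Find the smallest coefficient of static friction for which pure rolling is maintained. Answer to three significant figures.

μ_min ≈ 0.0962

The moment of inertia is (1/2)MR², giving k ≡ I/(MR²) = 0.5.
Along the incline Mg sinθ − f = Ma, and torque about the center fR = Iα = kMR²(a/R) gives f = kMa.
These give a = g sinθ/(1+k) and the required friction f = kMg sinθ/(1+k).
With N = Mg cosθ, the no-slip condition f ≤ μN gives μ_min = f/N = k tanθ/(1+k).
μ_min = 0.5 × tan16.1° / 1.5 ≈ 0.0962.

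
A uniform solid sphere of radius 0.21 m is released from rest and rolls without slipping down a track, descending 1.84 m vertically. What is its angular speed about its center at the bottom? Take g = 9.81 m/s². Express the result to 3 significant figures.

ω ≈ 24.2 rad/s

For this body I = (2/5)MR², i.e. k = I/(MR²) = 0.4.
Since it rolls without slipping, ω = v/R and KE = ½Mv² + ½Iω² = ½(1+k)Mv² = (7/10)Mv².
Energy conservation Mgh = ½(1+k)Mv² gives v = √(2gh/(1+k)) = √(2 × 9.81 × 1.84 / 1.4) = 5.078 m/s.
The angular speed follows from ω = v/R = 5.078/0.21 ≈ 24.2 rad/s.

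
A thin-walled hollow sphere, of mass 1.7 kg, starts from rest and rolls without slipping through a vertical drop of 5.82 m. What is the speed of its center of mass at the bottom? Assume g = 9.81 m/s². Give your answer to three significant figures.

The moment of inertia is (2/3)MR², giving k ≡ I/(MR²) = 2/3.
The rolling condition ω = v/R makes the rotational term ½I(v/R)² = ½kMv², so KE_total = ½(1+k)Mv² = (5/6)Mv².
Setting Mgh = (5/6)Mv² gives v = √(2gh/(1+k)) = √(2·9.81·5.82/1.667) ≈ 8.28 m/s.

v ≈ 8.28 m/s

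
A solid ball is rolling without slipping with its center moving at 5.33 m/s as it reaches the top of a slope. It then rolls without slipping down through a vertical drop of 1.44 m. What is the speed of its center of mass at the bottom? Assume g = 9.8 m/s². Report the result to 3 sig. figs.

With I = (2/5)MR², the ratio k = I/(MR²) is 0.4.
Since it rolls without slipping, ω = v/R and KE = ½Mv² + ½Iω² = ½(1+k)Mv² = (7/10)Mv².
Conserving energy between top and bottom: (7/10)Mv² = (7/10)Mv₀² + Mgh, hence v² = v₀² + 2gh/(1+k).
v = √(5.33² + 2×9.8×1.44/1.4) = √48.57 ≈ 6.97 m/s.

v ≈ 6.97 m/s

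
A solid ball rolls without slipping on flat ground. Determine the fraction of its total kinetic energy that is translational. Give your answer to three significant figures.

The moment of inertia is (2/5)MR², giving k ≡ I/(MR²) = 0.4.
With ω = v/R, KE_trans = ½Mv² and KE_rot = ½Iω² = ½kMv², so KE_total = ½(1+k)Mv².
The translational fraction is therefore 1/(1+k) = 1/1.4 ≈ 0.714.

fraction ≈ 0.714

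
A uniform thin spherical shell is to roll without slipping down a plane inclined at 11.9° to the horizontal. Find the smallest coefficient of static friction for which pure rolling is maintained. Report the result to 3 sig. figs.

μ_min ≈ 0.0843

With I = (2/3)MR², the ratio k = I/(MR²) is 2/3.
Along the incline Mg sinθ − f = Ma, and torque about the center fR = Iα = kMR²(a/R) gives f = kMa.
These give a = g sinθ/(1+k) and the required friction f = kMg sinθ/(1+k).
With N = Mg cosθ, the no-slip condition f ≤ μN gives μ_min = f/N = k tanθ/(1+k).
μ_min = (2/3) × tan11.9° / 1.667 ≈ 0.0843.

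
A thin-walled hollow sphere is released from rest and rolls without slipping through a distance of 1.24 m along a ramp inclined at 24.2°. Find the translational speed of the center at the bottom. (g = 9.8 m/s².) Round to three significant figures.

v ≈ 2.44 m/s

For this body I = (2/3)MR², i.e. k = I/(MR²) = 2/3.
Rolling without slipping gives ω = v/R, so the total kinetic energy is ½Mv² + ½Iω² = ½(1+k)Mv² = (5/6)Mv².
The vertical drop is h = L sinθ = 1.24 × sin24.2° = 0.5083 m.
Energy conservation: Mgh = (5/6)Mv², so v = √(2gh/(1+k)) = √(2 × 9.8 × 0.5083 / 1.667) ≈ 2.44 m/s.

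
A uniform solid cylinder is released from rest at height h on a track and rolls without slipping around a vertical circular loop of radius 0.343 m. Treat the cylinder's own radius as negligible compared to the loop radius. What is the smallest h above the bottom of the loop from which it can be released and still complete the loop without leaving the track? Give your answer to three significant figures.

h_min ≈ 0.943 m

With I = (1/2)MR², the ratio k = I/(MR²) is 0.5.
At the top of the loop, the minimum-contact condition is Mg = Mv_top²/r, so v_top² = gr.
With ω = v/R, the kinetic energy at speed v is ½(1+k)Mv² = (3/4)Mv².
Energy conservation from release (height h) to the top (height 2r): Mgh = Mg(2r) + (3/4)M·gr.
Thus h_min = 2r + (1+k)r/2 = r(2 + 1.5/2) = 0.343 × 2.75 ≈ 0.943 m.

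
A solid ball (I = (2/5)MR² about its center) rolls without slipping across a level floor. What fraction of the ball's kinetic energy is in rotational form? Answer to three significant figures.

For this body I = (2/5)MR², i.e. k = I/(MR²) = 0.4.
With ω = v/R, KE_trans = ½Mv² and KE_rot = ½Iω² = ½kMv², so KE_total = ½(1+k)Mv².
The rotational fraction is therefore k/(1+k) = 0.4/1.4 ≈ 0.286.

fraction ≈ 0.286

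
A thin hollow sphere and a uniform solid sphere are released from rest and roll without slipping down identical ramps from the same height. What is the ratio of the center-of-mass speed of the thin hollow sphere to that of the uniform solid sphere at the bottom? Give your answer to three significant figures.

v_ratio ≈ 0.917

Each satisfies Mgh = ½(1+k)Mv² with k = I/(MR²), so v ∝ 1/√(1+k).
For the thin hollow sphere k = 2/3; for the uniform solid sphere k = 0.4.
v₁/v₂ = √((1+k₂)/(1+k₁)) = √(1.4/1.667) ≈ 0.917.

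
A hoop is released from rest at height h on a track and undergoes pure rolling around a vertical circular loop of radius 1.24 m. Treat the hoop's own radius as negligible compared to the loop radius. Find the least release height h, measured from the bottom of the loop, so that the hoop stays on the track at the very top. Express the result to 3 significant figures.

h_min ≈ 3.72 m

With I = MR², the ratio k = I/(MR²) is 1.
At the top of the loop, the minimum-contact condition is Mg = Mv_top²/r, so v_top² = gr.
With ω = v/R, the kinetic energy at speed v is ½(1+k)Mv² = Mv².
Energy conservation from release (height h) to the top (height 2r): Mgh = Mg(2r) + M·gr.
Thus h_min = 2r + (1+k)r/2 = r(2 + 2/2) = 1.24 × 3 ≈ 3.72 m.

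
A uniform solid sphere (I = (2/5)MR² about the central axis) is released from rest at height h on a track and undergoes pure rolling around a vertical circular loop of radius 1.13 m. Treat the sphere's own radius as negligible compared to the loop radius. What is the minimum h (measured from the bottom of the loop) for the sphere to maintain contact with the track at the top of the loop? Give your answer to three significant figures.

h_min ≈ 3.05 m

Here I = (2/5)MR², so the shape factor k = I/(MR²) = 0.4.
At the top, contact is just lost when gravity alone supplies the centripetal force: Mg = Mv_top²/r, i.e. v_top² = gr.
With ω = v/R, the kinetic energy at speed v is ½(1+k)Mv² = (7/10)Mv².
Energy conservation from release (height h) to the top (height 2r): Mgh = Mg(2r) + (7/10)M·gr.
Thus h_min = 2r + (1+k)r/2 = r(2 + 1.4/2) = 1.13 × 2.7 ≈ 3.05 m.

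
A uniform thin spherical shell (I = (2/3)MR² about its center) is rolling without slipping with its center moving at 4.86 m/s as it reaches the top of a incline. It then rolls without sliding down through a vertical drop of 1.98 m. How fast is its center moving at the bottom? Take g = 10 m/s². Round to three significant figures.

v ≈ 6.88 m/s

For this body I = (2/3)MR², i.e. k = I/(MR²) = 2/3.
Rolling without slipping gives ω = v/R, so the total kinetic energy is ½Mv² + ½Iω² = ½(1+k)Mv² = (5/6)Mv².
Energy conservation: (5/6)Mv₀² + Mgh = (5/6)Mv², so v² = v₀² + 2gh/(1+k).
v = √(4.86² + 2×10×1.98/1.667) = √47.38 ≈ 6.88 m/s.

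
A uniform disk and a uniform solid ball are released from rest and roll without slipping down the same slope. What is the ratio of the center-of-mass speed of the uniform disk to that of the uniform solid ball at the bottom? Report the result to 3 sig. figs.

v_ratio ≈ 0.966

Each satisfies Mgh = ½(1+k)Mv² with k = I/(MR²), so v ∝ 1/√(1+k).
For the uniform disk k = 0.5; for the uniform solid ball k = 0.4.
v₁/v₂ = √((1+k₂)/(1+k₁)) = √(1.4/1.5) ≈ 0.966.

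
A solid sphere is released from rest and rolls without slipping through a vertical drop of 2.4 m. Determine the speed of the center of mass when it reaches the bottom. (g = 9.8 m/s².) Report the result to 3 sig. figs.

v ≈ 5.80 m/s

For this body I = (2/5)MR², i.e. k = I/(MR²) = 0.4.
Rolling without slipping gives ω = v/R, so the total kinetic energy is ½Mv² + ½Iω² = ½(1+k)Mv² = (7/10)Mv².
Setting Mgh = (7/10)Mv² gives v = √(2gh/(1+k)) = √(2·9.8·2.4/1.4) ≈ 5.80 m/s.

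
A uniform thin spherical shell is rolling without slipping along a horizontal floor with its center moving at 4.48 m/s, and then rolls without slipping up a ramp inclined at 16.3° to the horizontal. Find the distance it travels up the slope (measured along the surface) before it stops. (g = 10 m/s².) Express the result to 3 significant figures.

The moment of inertia is (2/3)MR², giving k ≡ I/(MR²) = 2/3.
Since it rolls without slipping, ω = v/R and KE = ½Mv² + ½Iω² = ½(1+k)Mv² = (5/6)Mv².
Setting this equal to Mgh gives the vertical rise h = (1+k)v₀²/(2g) = 1.667×4.48²/(2×10) = 1.673 m.
The distance along the slope is d = h/sinθ = 1.673/sin16.3° ≈ 5.96 m.

d ≈ 5.96 m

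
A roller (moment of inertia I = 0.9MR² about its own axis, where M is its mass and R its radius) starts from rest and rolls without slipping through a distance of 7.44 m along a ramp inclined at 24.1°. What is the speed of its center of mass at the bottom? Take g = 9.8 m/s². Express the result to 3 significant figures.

For this body I = 0.9MR², i.e. k = I/(MR²) = 0.9.
Pure rolling means v = ωR; then KE = ½Mv² + ½I(v/R)² = ½(1+k)Mv² = (19/20)Mv².
The vertical drop is h = L sinθ = 7.44 × sin24.1° = 3.038 m.
Setting Mgh = (19/20)Mv² gives v = √(2gh/(1+k)) = √(2·9.8·3.038/1.9) ≈ 5.60 m/s.

v ≈ 5.60 m/s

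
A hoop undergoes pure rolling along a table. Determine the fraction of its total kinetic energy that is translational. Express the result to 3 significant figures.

Here I = MR², so the shape factor k = I/(MR²) = 1.
Since ω = v/R, the translational part is ½Mv² and the rotational part is ½I(v/R)² = ½kMv²; the total is ½(1+k)Mv².
The translational fraction is therefore 1/(1+k) = 1/2 ≈ 0.500.

fraction ≈ 0.500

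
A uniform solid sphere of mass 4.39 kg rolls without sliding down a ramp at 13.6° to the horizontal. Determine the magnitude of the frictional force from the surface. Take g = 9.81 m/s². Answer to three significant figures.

The moment of inertia is (2/5)MR², giving k ≡ I/(MR²) = 0.4.
Newton's second law down the slope: Mg sinθ − f = Ma. The torque equation fR = Iα (with α = a/R) gives f = kMa.
Combining, a = g sinθ/(1+k) and f = kMa = kMg sinθ/(1+k).
f = 0.4 × 4.39 × 9.81 × sin13.6° / 1.4 ≈ 2.89 N.

f ≈ 2.89 N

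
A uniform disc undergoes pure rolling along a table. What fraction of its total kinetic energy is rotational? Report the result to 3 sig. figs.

With I = (1/2)MR², the ratio k = I/(MR²) is 0.5.
Since ω = v/R, the translational part is ½Mv² and the rotational part is ½I(v/R)² = ½kMv²; the total is ½(1+k)Mv².
The rotational fraction is therefore k/(1+k) = 0.5/1.5 ≈ 0.333.

fraction ≈ 0.333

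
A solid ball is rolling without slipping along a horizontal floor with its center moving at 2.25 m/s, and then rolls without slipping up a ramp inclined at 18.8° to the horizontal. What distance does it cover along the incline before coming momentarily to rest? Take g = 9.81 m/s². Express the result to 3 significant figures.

With I = (2/5)MR², the ratio k = I/(MR²) is 0.4.
Since it rolls without slipping, ω = v/R and KE = ½Mv² + ½Iω² = ½(1+k)Mv² = (7/10)Mv².
Setting this equal to Mgh gives the vertical rise h = (1+k)v₀²/(2g) = 1.4×2.25²/(2×9.81) = 0.3612 m.
The distance along the slope is d = h/sinθ = 0.3612/sin18.8° ≈ 1.12 m.

d ≈ 1.12 m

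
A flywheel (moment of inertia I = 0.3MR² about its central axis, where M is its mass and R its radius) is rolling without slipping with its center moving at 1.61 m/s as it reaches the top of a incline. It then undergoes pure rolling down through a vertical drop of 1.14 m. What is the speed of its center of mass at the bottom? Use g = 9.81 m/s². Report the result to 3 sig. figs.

v ≈ 4.45 m/s

For this body I = 0.3MR², i.e. k = I/(MR²) = 0.3.
Since it rolls without slipping, ω = v/R and KE = ½Mv² + ½Iω² = ½(1+k)Mv² = (13/20)Mv².
Conserving energy between top and bottom: (13/20)Mv² = (13/20)Mv₀² + Mgh, hence v² = v₀² + 2gh/(1+k).
v = √(1.61² + 2×9.81×1.14/1.3) = √19.8 ≈ 4.45 m/s.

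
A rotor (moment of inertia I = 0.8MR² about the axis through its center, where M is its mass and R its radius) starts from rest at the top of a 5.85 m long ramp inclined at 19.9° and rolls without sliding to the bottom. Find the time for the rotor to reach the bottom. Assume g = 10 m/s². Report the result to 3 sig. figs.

t ≈ 2.49 s

The moment of inertia is 0.8MR², giving k ≡ I/(MR²) = 0.8.
Newton's second law down the slope: Mg sinθ − f = Ma. The torque equation fR = Iα (with α = a/R) gives f = kMa.
Hence a = g sinθ/(1+k) = 10×sin19.9°/1.8 = 1.891 m/s².
Starting from rest, L = ½at², so t = √(2L/a) = √(2×5.85/1.891) ≈ 2.49 s.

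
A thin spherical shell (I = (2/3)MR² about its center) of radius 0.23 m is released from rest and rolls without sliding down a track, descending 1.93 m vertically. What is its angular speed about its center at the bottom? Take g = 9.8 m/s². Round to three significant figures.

The moment of inertia is (2/3)MR², giving k ≡ I/(MR²) = 2/3.
Since it rolls without slipping, ω = v/R and KE = ½Mv² + ½Iω² = ½(1+k)Mv² = (5/6)Mv².
Energy conservation Mgh = ½(1+k)Mv² gives v = √(2gh/(1+k)) = √(2 × 9.8 × 1.93 / 1.667) = 4.764 m/s.
Then ω = v/R = 4.764 / 0.23 ≈ 20.7 rad/s.

ω ≈ 20.7 rad/s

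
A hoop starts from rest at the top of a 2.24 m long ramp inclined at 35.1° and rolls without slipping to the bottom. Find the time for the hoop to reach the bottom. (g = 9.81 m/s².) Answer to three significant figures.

t ≈ 1.26 s

Here I = MR², so the shape factor k = I/(MR²) = 1.
Along the incline Mg sinθ − f = Ma, and torque about the center fR = Iα = kMR²(a/R) gives f = kMa.
Hence a = g sinθ/(1+k) = 9.81×sin35.1°/2 = 2.82 m/s².
Starting from rest, L = ½at², so t = √(2L/a) = √(2×2.24/2.82) ≈ 1.26 s.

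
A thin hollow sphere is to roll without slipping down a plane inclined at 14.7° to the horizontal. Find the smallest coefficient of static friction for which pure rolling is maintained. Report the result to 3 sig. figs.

μ_min ≈ 0.105

For this body I = (2/3)MR², i.e. k = I/(MR²) = 2/3.
Newton's second law down the slope: Mg sinθ − f = Ma. The torque equation fR = Iα (with α = a/R) gives f = kMa.
These give a = g sinθ/(1+k) and the required friction f = kMg sinθ/(1+k).
The normal force is N = Mg cosθ, so μ_min = f/N = k tanθ/(1+k).
μ_min = (2/3) × tan14.7° / 1.667 ≈ 0.105.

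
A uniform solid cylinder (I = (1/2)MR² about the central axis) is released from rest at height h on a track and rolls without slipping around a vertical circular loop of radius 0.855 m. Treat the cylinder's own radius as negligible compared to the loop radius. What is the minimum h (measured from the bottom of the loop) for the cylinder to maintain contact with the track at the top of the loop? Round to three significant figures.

h_min ≈ 2.35 m

For this body I = (1/2)MR², i.e. k = I/(MR²) = 0.5.
At the top, contact is just lost when gravity alone supplies the centripetal force: Mg = Mv_top²/r, i.e. v_top² = gr.
With ω = v/R, the kinetic energy at speed v is ½(1+k)Mv² = (3/4)Mv².
Energy conservation from release (height h) to the top (height 2r): Mgh = Mg(2r) + (3/4)M·gr.
Thus h_min = 2r + (1+k)r/2 = r(2 + 1.5/2) = 0.855 × 2.75 ≈ 2.35 m.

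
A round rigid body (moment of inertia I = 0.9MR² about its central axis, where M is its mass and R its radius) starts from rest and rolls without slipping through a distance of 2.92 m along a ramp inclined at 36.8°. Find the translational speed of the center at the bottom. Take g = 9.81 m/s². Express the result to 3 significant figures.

v ≈ 4.25 m/s

Here I = 0.9MR², so the shape factor k = I/(MR²) = 0.9.
Pure rolling means v = ωR; then KE = ½Mv² + ½I(v/R)² = ½(1+k)Mv² = (19/20)Mv².
The vertical drop is h = L sinθ = 2.92 × sin36.8° = 1.749 m.
Setting Mgh = (19/20)Mv² gives v = √(2gh/(1+k)) = √(2·9.81·1.749/1.9) ≈ 4.25 m/s.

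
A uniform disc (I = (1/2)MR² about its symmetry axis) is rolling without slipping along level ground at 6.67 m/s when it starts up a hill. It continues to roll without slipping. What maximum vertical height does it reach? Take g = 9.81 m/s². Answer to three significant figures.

h ≈ 3.40 m

With I = (1/2)MR², the ratio k = I/(MR²) is 0.5.
Rolling without slipping gives ω = v/R, so the total kinetic energy is ½Mv² + ½Iω² = ½(1+k)Mv² = (3/4)Mv².
All of this converts to potential energy at the highest point: (3/4)Mv₀² = Mgh.
Thus h = (1+k)v₀²/(2g) = 1.5 × 6.67² / (2 × 9.81) ≈ 3.40 m.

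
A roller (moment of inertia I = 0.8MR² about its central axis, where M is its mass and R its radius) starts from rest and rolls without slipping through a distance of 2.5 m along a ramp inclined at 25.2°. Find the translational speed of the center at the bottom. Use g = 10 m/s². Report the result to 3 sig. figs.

v ≈ 3.44 m/s

For this body I = 0.8MR², i.e. k = I/(MR²) = 0.8.
Since it rolls without slipping, ω = v/R and KE = ½Mv² + ½Iω² = ½(1+k)Mv² = (9/10)Mv².
The vertical drop is h = L sinθ = 2.5 × sin25.2° = 1.064 m.
Energy conservation: Mgh = (9/10)Mv², so v = √(2gh/(1+k)) = √(2 × 10 × 1.064 / 1.8) ≈ 3.44 m/s.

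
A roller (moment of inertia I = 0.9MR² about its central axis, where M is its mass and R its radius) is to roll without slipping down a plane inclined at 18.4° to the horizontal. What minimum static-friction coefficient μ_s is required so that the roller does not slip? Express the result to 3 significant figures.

μ_min ≈ 0.158

The moment of inertia is 0.9MR², giving k ≡ I/(MR²) = 0.9.
Translational: Mg sinθ − f = Ma. Rotational about the CM: fR = Iα = kMRa, so f = kMa.
These give a = g sinθ/(1+k) and the required friction f = kMg sinθ/(1+k).
The normal force is N = Mg cosθ, so μ_min = f/N = k tanθ/(1+k).
μ_min = 0.9 × tan18.4° / 1.9 ≈ 0.158.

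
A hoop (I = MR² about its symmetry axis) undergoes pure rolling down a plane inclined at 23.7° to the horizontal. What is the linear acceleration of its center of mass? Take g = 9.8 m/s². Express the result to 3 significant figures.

With I = MR², the ratio k = I/(MR²) is 1.
Translational: Mg sinθ − f = Ma. Rotational about the CM: fR = Iα = kMRa, so f = kMa.
Eliminating f: Mg sinθ = (1+k)Ma, so a = g sinθ/(1+k) = 9.8 × sin23.7° / 2 ≈ 1.97 m/s².

a ≈ 1.97 m/s²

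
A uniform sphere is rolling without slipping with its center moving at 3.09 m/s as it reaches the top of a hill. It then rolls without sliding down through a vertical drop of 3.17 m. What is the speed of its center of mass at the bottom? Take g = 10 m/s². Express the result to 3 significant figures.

v ≈ 7.40 m/s

Here I = (2/5)MR², so the shape factor k = I/(MR²) = 0.4.
Pure rolling means v = ωR; then KE = ½Mv² + ½I(v/R)² = ½(1+k)Mv² = (7/10)Mv².
Energy conservation: (7/10)Mv₀² + Mgh = (7/10)Mv², so v² = v₀² + 2gh/(1+k).
v = √(3.09² + 2×10×3.17/1.4) = √54.83 ≈ 7.40 m/s.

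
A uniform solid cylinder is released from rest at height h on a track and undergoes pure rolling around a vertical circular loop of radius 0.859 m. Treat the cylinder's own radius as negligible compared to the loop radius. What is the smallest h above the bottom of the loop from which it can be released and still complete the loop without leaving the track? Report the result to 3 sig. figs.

For this body I = (1/2)MR², i.e. k = I/(MR²) = 0.5.
At the top, contact is just lost when gravity alone supplies the centripetal force: Mg = Mv_top²/r, i.e. v_top² = gr.
With ω = v/R, the kinetic energy at speed v is ½(1+k)Mv² = (3/4)Mv².
Energy conservation from release (height h) to the top (height 2r): Mgh = Mg(2r) + (3/4)M·gr.
Thus h_min = 2r + (1+k)r/2 = r(2 + 1.5/2) = 0.859 × 2.75 ≈ 2.36 m.

h_min ≈ 2.36 m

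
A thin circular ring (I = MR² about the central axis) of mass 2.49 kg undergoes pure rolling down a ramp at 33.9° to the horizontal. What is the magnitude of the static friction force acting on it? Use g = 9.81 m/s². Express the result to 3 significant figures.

The moment of inertia is MR², giving k ≡ I/(MR²) = 1.
Translational: Mg sinθ − f = Ma. Rotational about the CM: fR = Iα = kMRa, so f = kMa.
Combining, a = g sinθ/(1+k) and f = kMa = kMg sinθ/(1+k).
f = 1 × 2.49 × 9.81 × sin33.9° / 2 ≈ 6.81 N.

f ≈ 6.81 N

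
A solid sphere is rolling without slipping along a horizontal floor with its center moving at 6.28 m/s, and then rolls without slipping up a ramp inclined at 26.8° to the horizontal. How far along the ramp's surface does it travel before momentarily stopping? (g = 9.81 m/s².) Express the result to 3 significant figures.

d ≈ 6.24 m

For this body I = (2/5)MR², i.e. k = I/(MR²) = 0.4.
Since it rolls without slipping, ω = v/R and KE = ½Mv² + ½Iω² = ½(1+k)Mv² = (7/10)Mv².
Setting this equal to Mgh gives the vertical rise h = (1+k)v₀²/(2g) = 1.4×6.28²/(2×9.81) = 2.814 m.
The distance along the slope is d = h/sinθ = 2.814/sin26.8° ≈ 6.24 m.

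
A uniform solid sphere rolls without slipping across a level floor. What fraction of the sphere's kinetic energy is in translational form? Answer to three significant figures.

fraction ≈ 0.714

With I = (2/5)MR², the ratio k = I/(MR²) is 0.4.
With ω = v/R, KE_trans = ½Mv² and KE_rot = ½Iω² = ½kMv², so KE_total = ½(1+k)Mv².
The translational fraction is therefore 1/(1+k) = 1/1.4 ≈ 0.714.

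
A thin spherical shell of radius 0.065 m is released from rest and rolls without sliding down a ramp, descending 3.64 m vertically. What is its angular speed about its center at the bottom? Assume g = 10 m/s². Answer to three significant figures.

For this body I = (2/3)MR², i.e. k = I/(MR²) = 2/3.
The rolling condition ω = v/R makes the rotational term ½I(v/R)² = ½kMv², so KE_total = ½(1+k)Mv² = (5/6)Mv².
Energy conservation Mgh = ½(1+k)Mv² gives v = √(2gh/(1+k)) = √(2 × 10 × 3.64 / 1.667) = 6.609 m/s.
The angular speed follows from ω = v/R = 6.609/0.065 ≈ 102 rad/s.

ω ≈ 102 rad/s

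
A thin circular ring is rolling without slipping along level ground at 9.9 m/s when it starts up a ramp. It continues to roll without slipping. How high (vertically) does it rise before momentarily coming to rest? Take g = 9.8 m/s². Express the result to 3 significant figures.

h ≈ 10.0 m

Here I = MR², so the shape factor k = I/(MR²) = 1.
Pure rolling means v = ωR; then KE = ½Mv² + ½I(v/R)² = ½(1+k)Mv² = Mv².
All of this converts to potential energy at the highest point: Mv₀² = Mgh.
Thus h = (1+k)v₀²/(2g) = 2 × 9.9² / (2 × 9.8) ≈ 10.0 m.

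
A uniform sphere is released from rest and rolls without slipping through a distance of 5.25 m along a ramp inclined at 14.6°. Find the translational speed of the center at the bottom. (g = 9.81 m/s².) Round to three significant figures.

v ≈ 4.31 m/s

Here I = (2/5)MR², so the shape factor k = I/(MR²) = 0.4.
Since it rolls without slipping, ω = v/R and KE = ½Mv² + ½Iω² = ½(1+k)Mv² = (7/10)Mv².
The vertical drop is h = L sinθ = 5.25 × sin14.6° = 1.323 m.
Setting Mgh = (7/10)Mv² gives v = √(2gh/(1+k)) = √(2·9.81·1.323/1.4) ≈ 4.31 m/s.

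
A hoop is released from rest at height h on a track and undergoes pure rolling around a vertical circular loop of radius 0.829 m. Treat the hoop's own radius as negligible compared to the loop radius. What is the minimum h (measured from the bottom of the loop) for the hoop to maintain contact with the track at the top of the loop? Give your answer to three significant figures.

h_min ≈ 2.49 m

The moment of inertia is MR², giving k ≡ I/(MR²) = 1.
At the top, contact is just lost when gravity alone supplies the centripetal force: Mg = Mv_top²/r, i.e. v_top² = gr.
With ω = v/R, the kinetic energy at speed v is ½(1+k)Mv² = Mv².
Energy conservation from release (height h) to the top (height 2r): Mgh = Mg(2r) + M·gr.
Thus h_min = 2r + (1+k)r/2 = r(2 + 2/2) = 0.829 × 3 ≈ 2.49 m.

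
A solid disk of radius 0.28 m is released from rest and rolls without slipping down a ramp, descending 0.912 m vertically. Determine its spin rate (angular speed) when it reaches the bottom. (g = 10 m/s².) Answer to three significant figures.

ω ≈ 12.5 rad/s

Here I = (1/2)MR², so the shape factor k = I/(MR²) = 0.5.
Since it rolls without slipping, ω = v/R and KE = ½Mv² + ½Iω² = ½(1+k)Mv² = (3/4)Mv².
Energy conservation Mgh = ½(1+k)Mv² gives v = √(2gh/(1+k)) = √(2 × 10 × 0.912 / 1.5) = 3.487 m/s.
The angular speed follows from ω = v/R = 3.487/0.28 ≈ 12.5 rad/s.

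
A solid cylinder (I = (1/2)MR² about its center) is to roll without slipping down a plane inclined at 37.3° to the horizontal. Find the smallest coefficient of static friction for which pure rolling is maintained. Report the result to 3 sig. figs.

The moment of inertia is (1/2)MR², giving k ≡ I/(MR²) = 0.5.
Newton's second law down the slope: Mg sinθ − f = Ma. The torque equation fR = Iα (with α = a/R) gives f = kMa.
These give a = g sinθ/(1+k) and the required friction f = kMg sinθ/(1+k).
With N = Mg cosθ, the no-slip condition f ≤ μN gives μ_min = f/N = k tanθ/(1+k).
μ_min = 0.5 × tan37.3° / 1.5 ≈ 0.254.

μ_min ≈ 0.254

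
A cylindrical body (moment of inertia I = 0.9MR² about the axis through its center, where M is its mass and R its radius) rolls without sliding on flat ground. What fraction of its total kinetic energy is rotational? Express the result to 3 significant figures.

fraction ≈ 0.474

Here I = 0.9MR², so the shape factor k = I/(MR²) = 0.9.
With ω = v/R, KE_trans = ½Mv² and KE_rot = ½Iω² = ½kMv², so KE_total = ½(1+k)Mv².
The rotational fraction is therefore k/(1+k) = 0.9/1.9 ≈ 0.474.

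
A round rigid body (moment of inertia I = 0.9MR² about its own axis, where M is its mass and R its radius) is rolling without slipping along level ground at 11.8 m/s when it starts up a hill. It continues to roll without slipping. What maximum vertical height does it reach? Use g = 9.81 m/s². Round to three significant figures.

h ≈ 13.5 m

Here I = 0.9MR², so the shape factor k = I/(MR²) = 0.9.
Rolling without slipping gives ω = v/R, so the total kinetic energy is ½Mv² + ½Iω² = ½(1+k)Mv² = (19/20)Mv².
At the top the kinetic energy is zero, so (19/20)Mv₀² = Mgh.
Thus h = (1+k)v₀²/(2g) = 1.9 × 11.8² / (2 × 9.81) ≈ 13.5 m.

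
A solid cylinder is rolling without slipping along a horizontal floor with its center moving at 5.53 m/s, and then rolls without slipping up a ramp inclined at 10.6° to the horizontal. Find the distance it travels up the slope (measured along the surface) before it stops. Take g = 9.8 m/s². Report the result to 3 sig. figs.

Here I = (1/2)MR², so the shape factor k = I/(MR²) = 0.5.
The rolling condition ω = v/R makes the rotational term ½I(v/R)² = ½kMv², so KE_total = ½(1+k)Mv² = (3/4)Mv².
Setting this equal to Mgh gives the vertical rise h = (1+k)v₀²/(2g) = 1.5×5.53²/(2×9.8) = 2.34 m.
Along the incline, d = h/sinθ = 2.34/sin10.6° ≈ 12.7 m.

d ≈ 12.7 m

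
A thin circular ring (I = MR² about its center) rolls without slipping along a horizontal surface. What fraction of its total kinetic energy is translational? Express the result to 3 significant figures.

fraction ≈ 0.500

The moment of inertia is MR², giving k ≡ I/(MR²) = 1.
Since ω = v/R, the translational part is ½Mv² and the rotational part is ½I(v/R)² = ½kMv²; the total is ½(1+k)Mv².
The translational fraction is therefore 1/(1+k) = 1/2 ≈ 0.500.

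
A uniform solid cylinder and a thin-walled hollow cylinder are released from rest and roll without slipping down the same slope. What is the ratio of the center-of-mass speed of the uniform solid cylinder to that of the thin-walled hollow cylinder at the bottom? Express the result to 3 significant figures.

v_ratio ≈ 1.15

Each satisfies Mgh = ½(1+k)Mv² with k = I/(MR²), so v ∝ 1/√(1+k).
For the uniform solid cylinder k = 0.5; for the thin-walled hollow cylinder k = 1.
v₁/v₂ = √((1+k₂)/(1+k₁)) = √(2/1.5) ≈ 1.15.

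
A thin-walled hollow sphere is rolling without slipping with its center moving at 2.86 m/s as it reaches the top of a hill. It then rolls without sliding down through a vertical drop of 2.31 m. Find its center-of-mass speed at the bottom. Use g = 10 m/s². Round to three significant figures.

For this body I = (2/3)MR², i.e. k = I/(MR²) = 2/3.
Pure rolling means v = ωR; then KE = ½Mv² + ½I(v/R)² = ½(1+k)Mv² = (5/6)Mv².
Energy conservation: (5/6)Mv₀² + Mgh = (5/6)Mv², so v² = v₀² + 2gh/(1+k).
v = √(2.86² + 2×10×2.31/1.667) = √35.9 ≈ 5.99 m/s.

v ≈ 5.99 m/s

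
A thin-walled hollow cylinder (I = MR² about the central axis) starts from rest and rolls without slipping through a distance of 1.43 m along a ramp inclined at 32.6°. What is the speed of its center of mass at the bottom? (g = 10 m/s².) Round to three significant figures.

v ≈ 2.78 m/s

Here I = MR², so the shape factor k = I/(MR²) = 1.
Since it rolls without slipping, ω = v/R and KE = ½Mv² + ½Iω² = ½(1+k)Mv² = Mv².
The vertical drop is h = L sinθ = 1.43 × sin32.6° = 0.7704 m.
Energy conservation: Mgh = Mv², so v = √(2gh/(1+k)) = √(2 × 10 × 0.7704 / 2) ≈ 2.78 m/s.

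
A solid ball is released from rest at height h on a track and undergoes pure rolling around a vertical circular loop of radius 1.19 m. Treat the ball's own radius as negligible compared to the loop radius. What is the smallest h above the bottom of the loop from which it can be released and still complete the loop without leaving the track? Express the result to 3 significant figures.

Here I = (2/5)MR², so the shape factor k = I/(MR²) = 0.4.
At the top of the loop, the minimum-contact condition is Mg = Mv_top²/r, so v_top² = gr.
With ω = v/R, the kinetic energy at speed v is ½(1+k)Mv² = (7/10)Mv².
Energy conservation from release (height h) to the top (height 2r): Mgh = Mg(2r) + (7/10)M·gr.
Thus h_min = 2r + (1+k)r/2 = r(2 + 1.4/2) = 1.19 × 2.7 ≈ 3.21 m.

h_min ≈ 3.21 m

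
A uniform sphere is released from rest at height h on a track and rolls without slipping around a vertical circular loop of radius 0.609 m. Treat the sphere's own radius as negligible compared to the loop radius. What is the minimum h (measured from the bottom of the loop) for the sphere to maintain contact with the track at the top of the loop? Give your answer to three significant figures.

With I = (2/5)MR², the ratio k = I/(MR²) is 0.4.
At the top of the loop, the minimum-contact condition is Mg = Mv_top²/r, so v_top² = gr.
With ω = v/R, the kinetic energy at speed v is ½(1+k)Mv² = (7/10)Mv².
Energy conservation from release (height h) to the top (height 2r): Mgh = Mg(2r) + (7/10)M·gr.
Thus h_min = 2r + (1+k)r/2 = r(2 + 1.4/2) = 0.609 × 2.7 ≈ 1.64 m.

h_min ≈ 1.64 m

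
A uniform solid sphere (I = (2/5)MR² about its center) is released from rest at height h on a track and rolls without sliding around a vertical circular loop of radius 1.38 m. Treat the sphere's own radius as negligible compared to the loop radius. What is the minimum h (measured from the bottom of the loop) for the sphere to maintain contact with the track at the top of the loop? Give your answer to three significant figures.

For this body I = (2/5)MR², i.e. k = I/(MR²) = 0.4.
At the top, contact is just lost when gravity alone supplies the centripetal force: Mg = Mv_top²/r, i.e. v_top² = gr.
With ω = v/R, the kinetic energy at speed v is ½(1+k)Mv² = (7/10)Mv².
Energy conservation from release (height h) to the top (height 2r): Mgh = Mg(2r) + (7/10)M·gr.
Thus h_min = 2r + (1+k)r/2 = r(2 + 1.4/2) = 1.38 × 2.7 ≈ 3.73 m.

h_min ≈ 3.73 m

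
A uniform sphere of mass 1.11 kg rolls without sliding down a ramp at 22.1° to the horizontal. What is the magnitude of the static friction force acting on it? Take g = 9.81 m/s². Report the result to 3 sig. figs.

f ≈ 1.17 N

With I = (2/5)MR², the ratio k = I/(MR²) is 0.4.
Along the incline Mg sinθ − f = Ma, and torque about the center fR = Iα = kMR²(a/R) gives f = kMa.
Combining, a = g sinθ/(1+k) and f = kMa = kMg sinθ/(1+k).
f = 0.4 × 1.11 × 9.81 × sin22.1° / 1.4 ≈ 1.17 N.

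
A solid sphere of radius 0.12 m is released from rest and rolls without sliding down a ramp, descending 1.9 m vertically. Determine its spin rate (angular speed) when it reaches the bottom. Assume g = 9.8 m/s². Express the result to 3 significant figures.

Here I = (2/5)MR², so the shape factor k = I/(MR²) = 0.4.
Since it rolls without slipping, ω = v/R and KE = ½Mv² + ½Iω² = ½(1+k)Mv² = (7/10)Mv².
Energy conservation Mgh = ½(1+k)Mv² gives v = √(2gh/(1+k)) = √(2 × 9.8 × 1.9 / 1.4) = 5.158 m/s.
Then ω = v/R = 5.158 / 0.12 ≈ 43.0 rad/s.

ω ≈ 43.0 rad/s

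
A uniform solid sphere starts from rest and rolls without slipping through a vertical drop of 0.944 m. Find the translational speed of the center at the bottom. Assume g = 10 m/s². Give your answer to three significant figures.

v ≈ 3.67 m/s

With I = (2/5)MR², the ratio k = I/(MR²) is 0.4.
Since it rolls without slipping, ω = v/R and KE = ½Mv² + ½Iω² = ½(1+k)Mv² = (7/10)Mv².
Energy conservation: Mgh = (7/10)Mv², so v = √(2gh/(1+k)) = √(2 × 10 × 0.944 / 1.4) ≈ 3.67 m/s.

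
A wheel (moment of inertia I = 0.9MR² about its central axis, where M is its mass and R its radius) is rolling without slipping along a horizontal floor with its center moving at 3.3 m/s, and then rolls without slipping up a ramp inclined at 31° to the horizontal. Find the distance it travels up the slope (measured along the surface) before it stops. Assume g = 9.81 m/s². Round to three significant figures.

Here I = 0.9MR², so the shape factor k = I/(MR²) = 0.9.
Pure rolling means v = ωR; then KE = ½Mv² + ½I(v/R)² = ½(1+k)Mv² = (19/20)Mv².
Setting this equal to Mgh gives the vertical rise h = (1+k)v₀²/(2g) = 1.9×3.3²/(2×9.81) = 1.055 m.
The distance along the slope is d = h/sinθ = 1.055/sin31° ≈ 2.05 m.

d ≈ 2.05 m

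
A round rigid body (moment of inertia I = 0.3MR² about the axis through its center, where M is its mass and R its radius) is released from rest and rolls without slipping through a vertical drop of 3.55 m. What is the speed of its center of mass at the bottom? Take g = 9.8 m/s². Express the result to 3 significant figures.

For this body I = 0.3MR², i.e. k = I/(MR²) = 0.3.
Pure rolling means v = ωR; then KE = ½Mv² + ½I(v/R)² = ½(1+k)Mv² = (13/20)Mv².
Setting Mgh = (13/20)Mv² gives v = √(2gh/(1+k)) = √(2·9.8·3.55/1.3) ≈ 7.32 m/s.

v ≈ 7.32 m/s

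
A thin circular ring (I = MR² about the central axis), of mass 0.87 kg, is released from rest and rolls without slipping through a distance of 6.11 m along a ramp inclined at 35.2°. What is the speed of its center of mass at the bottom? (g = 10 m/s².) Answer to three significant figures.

v ≈ 5.93 m/s

The moment of inertia is MR², giving k ≡ I/(MR²) = 1.
Pure rolling means v = ωR; then KE = ½Mv² + ½I(v/R)² = ½(1+k)Mv² = Mv².
The vertical drop is h = L sinθ = 6.11 × sin35.2° = 3.522 m.
Energy conservation: Mgh = Mv², so v = √(2gh/(1+k)) = √(2 × 10 × 3.522 / 2) ≈ 5.93 m/s.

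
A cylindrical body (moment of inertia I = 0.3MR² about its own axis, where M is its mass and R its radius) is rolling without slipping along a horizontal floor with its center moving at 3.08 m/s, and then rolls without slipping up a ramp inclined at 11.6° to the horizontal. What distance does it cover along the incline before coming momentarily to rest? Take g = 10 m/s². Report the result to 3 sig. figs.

d ≈ 3.07 m

The moment of inertia is 0.3MR², giving k ≡ I/(MR²) = 0.3.
The rolling condition ω = v/R makes the rotational term ½I(v/R)² = ½kMv², so KE_total = ½(1+k)Mv² = (13/20)Mv².
Setting this equal to Mgh gives the vertical rise h = (1+k)v₀²/(2g) = 1.3×3.08²/(2×10) = 0.6166 m.
Along the incline, d = h/sinθ = 0.6166/sin11.6° ≈ 3.07 m.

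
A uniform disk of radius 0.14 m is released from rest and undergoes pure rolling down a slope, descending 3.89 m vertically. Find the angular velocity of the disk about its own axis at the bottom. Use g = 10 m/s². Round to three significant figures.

With I = (1/2)MR², the ratio k = I/(MR²) is 0.5.
Pure rolling means v = ωR; then KE = ½Mv² + ½I(v/R)² = ½(1+k)Mv² = (3/4)Mv².
Energy conservation Mgh = ½(1+k)Mv² gives v = √(2gh/(1+k)) = √(2 × 10 × 3.89 / 1.5) = 7.202 m/s.
The angular speed follows from ω = v/R = 7.202/0.14 ≈ 51.4 rad/s.

ω ≈ 51.4 rad/s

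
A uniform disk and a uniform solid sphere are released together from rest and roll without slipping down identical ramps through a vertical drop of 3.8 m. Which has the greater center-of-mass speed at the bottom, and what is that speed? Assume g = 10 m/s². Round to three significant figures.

For rolling without slipping, Mgh = ½(1+k)Mv² where k = I/(MR²), so v = √(2gh/(1+k)).
Uniform disk: k = 0.5, giving v = √(2×10×3.8/1.5) = 7.118 m/s.
Uniform solid sphere: k = 0.4, giving v = √(2×10×3.8/1.4) = 7.368 m/s.
The smaller k wins: the uniform solid sphere, at ≈ 7.37 m/s.

the uniform solid sphere, at v ≈ 7.37 m/s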